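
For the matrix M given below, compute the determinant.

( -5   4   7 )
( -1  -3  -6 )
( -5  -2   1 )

Expand along column 1:
  + (-5) · |-3 -6; -2 1| = (-5)·(-3 − 12) = 75
  − (-1) · |4 7; -2 1| = −(-1)·(4 − (-14)) = 18
  + (-5) · |4 7; -3 -6| = (-5)·(-24 − (-21)) = 15
Sum: (75) + (18) + (15) = 108

108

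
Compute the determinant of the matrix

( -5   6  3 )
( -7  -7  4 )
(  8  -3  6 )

825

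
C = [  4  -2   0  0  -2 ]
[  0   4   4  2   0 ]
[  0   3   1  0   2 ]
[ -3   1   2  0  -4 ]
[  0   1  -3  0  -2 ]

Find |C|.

Expand along column 4 (it has 4 zeros):
  + (2) · M_24   where M_24 = det([4 -2 0 -2; 0 3 1 2; -3 1 2 -4; 0 1 -3 -2]) = -276
det = (+1)·(2)·(-276) = -552

|C| = -552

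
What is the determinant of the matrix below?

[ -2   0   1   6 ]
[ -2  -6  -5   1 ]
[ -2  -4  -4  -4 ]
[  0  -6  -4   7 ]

16

Expand along row 1 (it has 1 zero):
  + (-2) · M_11   where M_11 = det([-6 -5 1; -4 -4 -4; -6 -4 7]) = -4
  + (1) · M_13   where M_13 = det([-2 -6 1; -2 -4 -4; 0 -6 7]) = 32
  − (6) · M_14   where M_14 = det([-2 -6 -5; -2 -4 -4; 0 -6 -4]) = 4
det = (+1)·(-2)·(-4) + (+1)·(1)·(32) + (-1)·(6)·(4) = 16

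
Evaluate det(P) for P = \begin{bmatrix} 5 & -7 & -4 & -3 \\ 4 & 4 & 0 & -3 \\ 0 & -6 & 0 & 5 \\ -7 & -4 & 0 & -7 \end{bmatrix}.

|P| = -936

Expand along column 3 (it has 3 zeros):
  + (-4) · M_13   where M_13 = det([4 4 -3; 0 -6 5; -7 -4 -7]) = 234
det = (+1)·(-4)·(234) = -936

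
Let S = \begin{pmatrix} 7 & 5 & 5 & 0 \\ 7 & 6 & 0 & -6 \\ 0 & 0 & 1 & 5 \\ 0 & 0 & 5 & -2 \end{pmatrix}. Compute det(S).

S is block upper-triangular with a 2×2 block and a 2×2 block on the diagonal, so its determinant equals the product of the determinants of the diagonal blocks.
det of the 2×2 block = 7
det of the 2×2 block = -27
det = (7)·(-27) = -189

The determinant is -189.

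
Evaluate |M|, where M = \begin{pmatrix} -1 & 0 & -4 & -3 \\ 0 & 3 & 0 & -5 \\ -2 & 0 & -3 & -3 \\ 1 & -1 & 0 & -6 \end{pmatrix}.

det(M) = 124

Expand along row 2 (it has 2 zeros):
  + (3) · M_22   where M_22 = det([-1 -4 -3; -2 -3 -3; 1 0 -6]) = 33
  + (-5) · M_24   where M_24 = det([-1 0 -4; -2 0 -3; 1 -1 0]) = -5
det = (+1)·(3)·(33) + (+1)·(-5)·(-5) = 124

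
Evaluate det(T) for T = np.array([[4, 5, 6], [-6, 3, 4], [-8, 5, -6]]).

-528

Expand along row 1:
  + 4 · |3 4; 5 -6| = 4·(-18 − 20) = -152
  − 5 · |-6 4; -8 -6| = −5·(36 − (-32)) = -340
  + 6 · |-6 3; -8 5| = 6·(-30 − (-24)) = -36
Sum: (-152) + (-340) + (-36) = -528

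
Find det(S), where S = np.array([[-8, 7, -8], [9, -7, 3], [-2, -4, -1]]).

det(S) = 269

Expand along column 1:
  + (-8) · |-7 3; -4 -1| = (-8)·(7 − (-12)) = -152
  − 9 · |7 -8; -4 -1| = −9·(-7 − 32) = 351
  + (-2) · |7 -8; -7 3| = (-2)·(21 − 56) = 70
Sum: (-152) + (351) + (70) = 269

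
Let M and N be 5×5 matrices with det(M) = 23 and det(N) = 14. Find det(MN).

322

det(MN) = det(M)·det(N) = (23)·(14) = 322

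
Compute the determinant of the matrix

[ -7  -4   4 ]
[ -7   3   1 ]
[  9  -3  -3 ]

The determinant is 66.

Expand along row 1:
  + (-7) · |3 1; -3 -3| = (-7)·(-9 − (-3)) = 42
  − (-4) · |-7 1; 9 -3| = −(-4)·(21 − 9) = 48
  + 4 · |-7 3; 9 -3| = 4·(21 − 27) = -24
Sum: (42) + (48) + (-24) = 66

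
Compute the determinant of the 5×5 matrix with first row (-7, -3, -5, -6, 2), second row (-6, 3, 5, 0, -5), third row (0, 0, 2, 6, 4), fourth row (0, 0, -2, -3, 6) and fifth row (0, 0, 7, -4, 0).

The determinant is -16224.

The matrix is block upper-triangular with a 2×2 block and a 3×3 block on the diagonal, so its determinant equals the product of the determinants of the diagonal blocks.
det of the 2×2 block = -39
det of the 3×3 block = 416
det = (-39)·(416) = -16224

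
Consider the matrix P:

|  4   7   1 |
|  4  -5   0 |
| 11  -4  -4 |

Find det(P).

Expand along column 3:
  + 1 · |4 -5; 11 -4| = 1·(-16 − (-55)) = 39
  + (-4) · |4 7; 4 -5| = (-4)·(-20 − 28) = 192
Sum: (39) + (192) = 231

231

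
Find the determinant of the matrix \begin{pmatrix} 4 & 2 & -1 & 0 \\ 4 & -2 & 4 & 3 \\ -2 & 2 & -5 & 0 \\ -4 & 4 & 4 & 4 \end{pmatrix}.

616

Expand along column 4 (it has 2 zeros):
  + (3) · M_24   where M_24 = det([4 2 -1; -2 2 -5; -4 4 4]) = 168
  + (4) · M_44   where M_44 = det([4 2 -1; 4 -2 4; -2 2 -5]) = 28
det = (+1)·(3)·(168) + (+1)·(4)·(28) = 616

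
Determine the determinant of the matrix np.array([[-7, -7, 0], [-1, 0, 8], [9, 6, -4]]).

-140

Expand along column 2:
  − (-7) · |-1 8; 9 -4| = −(-7)·(4 − 72) = -476
  − 6 · |-7 0; -1 8| = −6·(-56 − 0) = 336
Sum: (-476) + (336) = -140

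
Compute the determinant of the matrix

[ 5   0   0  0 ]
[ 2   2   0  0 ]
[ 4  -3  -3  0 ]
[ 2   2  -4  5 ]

-150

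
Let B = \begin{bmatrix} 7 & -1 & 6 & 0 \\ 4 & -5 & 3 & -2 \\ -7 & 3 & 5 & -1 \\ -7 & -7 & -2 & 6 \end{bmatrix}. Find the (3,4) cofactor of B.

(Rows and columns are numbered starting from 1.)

148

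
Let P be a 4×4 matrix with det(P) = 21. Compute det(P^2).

det(P^2) = (det P)^2 = (21)^2 = 441

The determinant is 441.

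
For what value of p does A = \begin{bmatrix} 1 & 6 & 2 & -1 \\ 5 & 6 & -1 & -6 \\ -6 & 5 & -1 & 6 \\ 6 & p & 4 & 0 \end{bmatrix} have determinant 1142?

p = 8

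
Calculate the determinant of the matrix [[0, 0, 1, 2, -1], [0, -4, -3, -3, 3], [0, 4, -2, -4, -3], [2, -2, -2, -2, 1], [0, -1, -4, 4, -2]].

Expand along column 1 (it has 4 zeros):
  − (2) · M_41   where M_41 = det([0 1 2 -1; -4 -3 -3 3; 4 -2 -4 -3; -1 -4 4 -2]) = 153
det = (-1)·(2)·(153) = -306

-306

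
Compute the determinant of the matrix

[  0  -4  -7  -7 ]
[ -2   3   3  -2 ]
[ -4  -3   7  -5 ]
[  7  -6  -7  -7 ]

2415

Expand along row 1 (it has 1 zero):
  − (-4) · M_12   where M_12 = det([-2 3 -2; -4 7 -5; 7 -7 -7]) = 21
  + (-7) · M_13   where M_13 = det([-2 3 -2; -4 -3 -5; 7 -6 -7]) = -261
  − (-7) · M_14   where M_14 = det([-2 3 3; -4 -3 7; 7 -6 -7]) = 72
det = (-1)·(-4)·(21) + (+1)·(-7)·(-261) + (-1)·(-7)·(72) = 2415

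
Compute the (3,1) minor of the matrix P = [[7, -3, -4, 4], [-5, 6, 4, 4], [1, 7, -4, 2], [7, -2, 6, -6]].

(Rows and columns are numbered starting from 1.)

Delete row 3 and column 1; the remaining 3×3 submatrix is [-3 -4 4; 6 4 4; -2 6 -6].
Its determinant is 208.

208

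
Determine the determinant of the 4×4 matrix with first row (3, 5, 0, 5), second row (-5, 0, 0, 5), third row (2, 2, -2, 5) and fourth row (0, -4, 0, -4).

Expand along column 3 (it has 3 zeros):
  + (-2) · M_33   where M_33 = det([3 5 5; -5 0 5; 0 -4 -4]) = 60
det = (+1)·(-2)·(60) = -120

The determinant is -120.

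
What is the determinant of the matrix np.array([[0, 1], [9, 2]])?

The determinant is -9.

det = 0·2 − 1·9 = 0 − 9 = -9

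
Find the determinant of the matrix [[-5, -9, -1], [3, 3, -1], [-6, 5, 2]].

-88

Expand along row 1:
  + (-5) · |3 -1; 5 2| = (-5)·(6 − (-5)) = -55
  − (-9) · |3 -1; -6 2| = −(-9)·(6 − 6) = 0
  + (-1) · |3 3; -6 5| = (-1)·(15 − (-18)) = -33
Sum: (-55) + (0) + (-33) = -88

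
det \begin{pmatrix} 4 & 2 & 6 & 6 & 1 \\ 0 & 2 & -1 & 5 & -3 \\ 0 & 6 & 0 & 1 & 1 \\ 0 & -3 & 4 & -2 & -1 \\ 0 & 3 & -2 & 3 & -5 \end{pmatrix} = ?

Expand along column 1 (it has 4 zeros):
  + (4) · M_11   where M_11 = det([2 -1 5 -3; 6 0 1 1; -3 4 -2 -1; 3 -2 3 -5]) = -447
det = (+1)·(4)·(-447) = -1788

-1788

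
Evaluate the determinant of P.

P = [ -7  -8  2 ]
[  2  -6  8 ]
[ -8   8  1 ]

954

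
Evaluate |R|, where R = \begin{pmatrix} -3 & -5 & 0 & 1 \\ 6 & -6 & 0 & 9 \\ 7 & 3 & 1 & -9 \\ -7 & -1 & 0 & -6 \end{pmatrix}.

Expand along column 3 (it has 3 zeros):
  + (1) · M_33   where M_33 = det([-3 -5 1; 6 -6 9; -7 -1 -6]) = -48
det = (+1)·(1)·(-48) = -48

|R| = -48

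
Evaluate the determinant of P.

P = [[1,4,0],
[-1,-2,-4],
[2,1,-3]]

Expand along row 1:
  + 1 · |-2 -4; 1 -3| = 1·(6 − (-4)) = 10
  − 4 · |-1 -4; 2 -3| = −4·(3 − (-8)) = -44
Sum: (10) + (-44) = -34

det(P) = -34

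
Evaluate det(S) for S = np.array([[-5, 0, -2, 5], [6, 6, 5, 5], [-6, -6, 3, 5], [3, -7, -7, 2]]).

det(S) = -5830

Expand along row 1 (it has 1 zero):
  + (-5) · M_11   where M_11 = det([6 5 5; -6 3 5; -7 -7 2]) = 446
  + (-2) · M_13   where M_13 = det([6 6 5; -6 -6 5; 3 -7 2]) = 600
  − (5) · M_14   where M_14 = det([6 6 5; -6 -6 3; 3 -7 -7]) = 480
det = (+1)·(-5)·(446) + (+1)·(-2)·(600) + (-1)·(5)·(480) = -5830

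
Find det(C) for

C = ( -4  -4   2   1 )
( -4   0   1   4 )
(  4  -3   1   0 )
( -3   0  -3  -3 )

Expand along column 2 (it has 2 zeros):
  − (-4) · M_12   where M_12 = det([-4 1 4; 4 1 0; -3 -3 -3]) = -12
  − (-3) · M_32   where M_32 = det([-4 2 1; -4 1 4; -3 -3 -3]) = -69
det = (-1)·(-4)·(-12) + (-1)·(-3)·(-69) = -255

|C| = -255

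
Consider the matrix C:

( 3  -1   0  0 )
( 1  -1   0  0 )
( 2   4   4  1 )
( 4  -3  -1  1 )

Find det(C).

C is block lower-triangular with a 2×2 block and a 2×2 block on the diagonal, so its determinant equals the product of the determinants of the diagonal blocks.
det of the 2×2 block = -2
det of the 2×2 block = 5
det = (-2)·(5) = -10

-10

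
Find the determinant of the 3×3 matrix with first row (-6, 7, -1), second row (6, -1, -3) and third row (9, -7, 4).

-174

Expand along column 1:
  + (-6) · |-1 -3; -7 4| = (-6)·(-4 − 21) = 150
  − 6 · |7 -1; -7 4| = −6·(28 − 7) = -126
  + 9 · |7 -1; -1 -3| = 9·(-21 − 1) = -198
Sum: (150) + (-126) + (-198) = -174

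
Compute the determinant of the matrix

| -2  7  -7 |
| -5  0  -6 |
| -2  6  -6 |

Expand along row 2:
  − (-5) · |7 -7; 6 -6| = −(-5)·(-42 − (-42)) = 0
  − (-6) · |-2 7; -2 6| = −(-6)·(-12 − (-14)) = 12
Sum: (0) + (12) = 12

12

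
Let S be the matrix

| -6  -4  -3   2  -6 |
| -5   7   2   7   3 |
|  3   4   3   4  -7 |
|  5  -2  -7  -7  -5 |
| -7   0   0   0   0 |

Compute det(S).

det(S) = 24647

Expand along row 5 (it has 4 zeros):
  + (-7) · M_51   where M_51 = det([-4 -3 2 -6; 7 2 7 3; 4 3 4 -7; -2 -7 -7 -5]) = -3521
det = (+1)·(-7)·(-3521) = 24647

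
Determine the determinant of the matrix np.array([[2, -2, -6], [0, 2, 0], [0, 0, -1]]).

-4

The matrix is upper triangular, so the determinant is the product of the diagonal entries:
det = (2) · (2) · (-1) = -4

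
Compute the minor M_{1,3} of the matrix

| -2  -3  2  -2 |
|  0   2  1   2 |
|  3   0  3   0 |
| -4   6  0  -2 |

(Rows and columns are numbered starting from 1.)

Delete row 1 and column 3; the remaining 3×3 submatrix is [0 2 2; 3 0 0; -4 6 -2].
Its determinant is 48.

48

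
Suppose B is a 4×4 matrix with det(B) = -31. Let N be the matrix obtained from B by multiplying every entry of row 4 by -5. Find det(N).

The determinant is 155.

Scaling one row by -5 multiplies the determinant by -5.
det(N) = (-5)·(-31) = 155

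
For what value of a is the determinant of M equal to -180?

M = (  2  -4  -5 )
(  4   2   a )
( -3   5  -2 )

-5

Expanding along the column containing a, det(M) is linear in a: det(M) = (2)·a + (-170).
Set (2)·a + (-170) = -180  ⇒  (2)·a = -10  ⇒  a = -5.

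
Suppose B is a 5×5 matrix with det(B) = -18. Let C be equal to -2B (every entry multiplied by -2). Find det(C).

det(C) = 576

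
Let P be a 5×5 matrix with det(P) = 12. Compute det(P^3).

The determinant is 1728.

det(P^3) = (det P)^3 = (12)^3 = 1728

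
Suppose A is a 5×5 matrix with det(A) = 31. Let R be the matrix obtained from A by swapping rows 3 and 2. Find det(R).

Swapping two rows multiplies the determinant by −1.
det(R) = (-1)·(31) = -31

-31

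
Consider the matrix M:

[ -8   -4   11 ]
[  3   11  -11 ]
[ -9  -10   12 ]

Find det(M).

331

Expand along row 1:
  + (-8) · |11 -11; -10 12| = (-8)·(132 − 110) = -176
  − (-4) · |3 -11; -9 12| = −(-4)·(36 − 99) = -252
  + 11 · |3 11; -9 -10| = 11·(-30 − (-99)) = 759
Sum: (-176) + (-252) + (759) = 331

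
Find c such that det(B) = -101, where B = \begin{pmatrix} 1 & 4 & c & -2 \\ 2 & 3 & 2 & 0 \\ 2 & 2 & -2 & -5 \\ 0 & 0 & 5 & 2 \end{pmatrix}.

c = 0

Expanding along the column containing c, det(B) is linear in c: det(B) = (-4)·c + (-101).
Set (-4)·c + (-101) = -101  ⇒  (-4)·c = 0  ⇒  c = 0.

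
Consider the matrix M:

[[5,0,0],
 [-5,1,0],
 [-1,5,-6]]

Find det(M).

-30

M is lower triangular, so det(M) is the product of the diagonal entries:
det = (5) · (1) · (-6) = -30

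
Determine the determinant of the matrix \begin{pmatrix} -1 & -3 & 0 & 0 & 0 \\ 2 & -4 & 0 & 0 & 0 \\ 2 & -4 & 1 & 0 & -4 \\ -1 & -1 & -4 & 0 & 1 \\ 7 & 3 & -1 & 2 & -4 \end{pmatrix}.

300

The matrix is block lower-triangular with a 2×2 block and a 3×3 block on the diagonal, so its determinant equals the product of the determinants of the diagonal blocks.
det of the 2×2 block = 10
det of the 3×3 block = 30
det = (10)·(30) = 300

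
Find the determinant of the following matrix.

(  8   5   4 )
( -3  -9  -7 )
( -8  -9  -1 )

Expand along column 1:
  + 8 · |-9 -7; -9 -1| = 8·(9 − 63) = -432
  − (-3) · |5 4; -9 -1| = −(-3)·(-5 − (-36)) = 93
  + (-8) · |5 4; -9 -7| = (-8)·(-35 − (-36)) = -8
Sum: (-432) + (93) + (-8) = -347

-347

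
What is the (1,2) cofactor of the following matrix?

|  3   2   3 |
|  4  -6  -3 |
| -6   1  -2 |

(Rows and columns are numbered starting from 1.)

26

Delete row 1 and column 2; the remaining 2×2 submatrix is [4 -3; -6 -2].
Its determinant is 4·(-2) − (-3)·(-6) = -26.
The cofactor carries sign (−1)^(1+2) = −1, so C_{1,2} = −(-26) = 26.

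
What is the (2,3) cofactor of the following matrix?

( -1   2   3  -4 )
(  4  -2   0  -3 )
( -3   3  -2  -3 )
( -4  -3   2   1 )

The cofactor is 48.

Delete row 2 and column 3; the remaining 3×3 submatrix is [-1 2 -4; -3 3 -3; -4 -3 1].
Its determinant is -48.
The cofactor carries sign (−1)^(2+3) = −1, so C_{2,3} = −(-48) = 48.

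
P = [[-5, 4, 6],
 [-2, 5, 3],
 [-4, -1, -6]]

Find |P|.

The determinant is 171.

Expand along row 1:
  + (-5) · |5 3; -1 -6| = (-5)·(-30 − (-3)) = 135
  − 4 · |-2 3; -4 -6| = −4·(12 − (-12)) = -96
  + 6 · |-2 5; -4 -1| = 6·(2 − (-20)) = 132
Sum: (135) + (-96) + (132) = 171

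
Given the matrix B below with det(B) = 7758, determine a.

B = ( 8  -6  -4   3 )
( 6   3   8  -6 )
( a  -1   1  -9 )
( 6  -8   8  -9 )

Expanding along the row containing a, det(B) is linear in a: det(B) = (108)·a + (7542).
Set (108)·a + (7542) = 7758  ⇒  (108)·a = 216  ⇒  a = 2.

2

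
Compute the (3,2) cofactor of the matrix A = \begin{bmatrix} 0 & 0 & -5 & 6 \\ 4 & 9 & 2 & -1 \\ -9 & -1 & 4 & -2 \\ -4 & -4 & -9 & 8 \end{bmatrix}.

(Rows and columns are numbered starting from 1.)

Delete row 3 and column 2; the remaining 3×3 submatrix is [0 -5 6; 4 2 -1; -4 -9 8].
Its determinant is -28.
The cofactor carries sign (−1)^(3+2) = −1, so C_{3,2} = −(-28) = 28.

28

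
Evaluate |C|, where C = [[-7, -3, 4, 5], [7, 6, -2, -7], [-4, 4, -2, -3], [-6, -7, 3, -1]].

Expand along row 1:
  + (-7) · M_11   where M_11 = det([6 -2 -7; 4 -2 -3; -7 3 -1]) = 30
  − (-3) · M_12   where M_12 = det([7 -2 -7; -4 -2 -3; -6 3 -1]) = 217
  + (4) · M_13   where M_13 = det([7 6 -7; -4 4 -3; -6 -7 -1]) = -455
  − (5) · M_14   where M_14 = det([7 6 -2; -4 4 -2; -6 -7 3]) = 26
det = (+1)·(-7)·(30) + (-1)·(-3)·(217) + (+1)·(4)·(-455) + (-1)·(5)·(26) = -1509

det(C) = -1509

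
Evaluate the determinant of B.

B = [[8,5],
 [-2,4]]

det(B) = 42

det(B) = 8·4 − 5·(-2) = 32 − (-10) = 42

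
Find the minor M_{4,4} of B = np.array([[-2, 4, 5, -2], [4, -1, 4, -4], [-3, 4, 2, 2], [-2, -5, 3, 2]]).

The minor is 21.

Delete row 4 and column 4; the remaining 3×3 submatrix is [-2 4 5; 4 -1 4; -3 4 2].
Its determinant is 21.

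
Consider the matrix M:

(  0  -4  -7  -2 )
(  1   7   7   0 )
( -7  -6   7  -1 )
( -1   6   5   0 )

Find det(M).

Expand along column 4 (it has 2 zeros):
  − (-2) · M_14   where M_14 = det([1 7 7; -7 -6 7; -1 6 5]) = -212
  − (-1) · M_34   where M_34 = det([0 -4 -7; 1 7 7; -1 6 5]) = -43
det = (-1)·(-2)·(-212) + (-1)·(-1)·(-43) = -467

The determinant is -467.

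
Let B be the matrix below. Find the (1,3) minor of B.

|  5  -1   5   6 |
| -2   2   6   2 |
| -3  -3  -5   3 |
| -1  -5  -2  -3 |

-48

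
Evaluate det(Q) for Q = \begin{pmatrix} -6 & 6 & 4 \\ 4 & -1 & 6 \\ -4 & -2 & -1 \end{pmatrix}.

det(Q) = -246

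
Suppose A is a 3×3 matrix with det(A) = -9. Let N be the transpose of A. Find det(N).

det(N) = -9

det(Aᵀ) = det(A).
det(N) = (1)·(-9) = -9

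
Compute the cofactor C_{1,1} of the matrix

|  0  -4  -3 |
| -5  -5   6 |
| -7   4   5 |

-49

Delete row 1 and column 1; the remaining 2×2 submatrix is [-5 6; 4 5].
Its determinant is (-5)·5 − 6·4 = -49.
The cofactor carries sign (−1)^(1+1) = +1, so C_{1,1} = +(-49) = -49.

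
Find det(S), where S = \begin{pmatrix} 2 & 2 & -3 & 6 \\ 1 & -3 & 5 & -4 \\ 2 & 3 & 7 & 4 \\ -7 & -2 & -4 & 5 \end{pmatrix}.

Expand along row 1:
  + (2) · M_11   where M_11 = det([-3 5 -4; 3 7 4; -2 -4 5]) = -276
  − (2) · M_12   where M_12 = det([1 5 -4; 2 7 4; -7 -4 5]) = -303
  + (-3) · M_13   where M_13 = det([1 -3 -4; 2 3 4; -7 -2 5]) = 69
  − (6) · M_14   where M_14 = det([1 -3 5; 2 3 7; -7 -2 -4]) = 210
det = (+1)·(2)·(-276) + (-1)·(2)·(-303) + (+1)·(-3)·(69) + (-1)·(6)·(210) = -1413

-1413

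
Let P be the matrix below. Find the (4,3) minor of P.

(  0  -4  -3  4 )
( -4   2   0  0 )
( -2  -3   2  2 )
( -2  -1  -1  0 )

The minor is 32.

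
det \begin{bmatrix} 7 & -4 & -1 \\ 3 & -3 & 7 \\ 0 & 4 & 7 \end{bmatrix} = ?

Expand along column 1:
  + 7 · |-3 7; 4 7| = 7·(-21 − 28) = -343
  − 3 · |-4 -1; 4 7| = −3·(-28 − (-4)) = 72
Sum: (-343) + (72) = -271

The determinant is -271.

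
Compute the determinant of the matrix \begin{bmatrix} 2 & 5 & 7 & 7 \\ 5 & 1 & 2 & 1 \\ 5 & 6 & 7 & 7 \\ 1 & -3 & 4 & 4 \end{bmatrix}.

122

Expand along row 1:
  + (2) · M_11   where M_11 = det([1 2 1; 6 7 7; -3 4 4]) = -45
  − (5) · M_12   where M_12 = det([5 2 1; 5 7 7; 1 4 4]) = -13
  + (7) · M_13   where M_13 = det([5 1 1; 5 6 7; 1 -3 4]) = 191
  − (7) · M_14   where M_14 = det([5 1 2; 5 6 7; 1 -3 4]) = 170
det = (+1)·(2)·(-45) + (-1)·(5)·(-13) + (+1)·(7)·(191) + (-1)·(7)·(170) = 122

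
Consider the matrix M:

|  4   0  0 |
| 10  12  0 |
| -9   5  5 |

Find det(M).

M is lower triangular, so det(M) is the product of the diagonal entries:
det = (4) · (12) · (5) = 240

|M| = 240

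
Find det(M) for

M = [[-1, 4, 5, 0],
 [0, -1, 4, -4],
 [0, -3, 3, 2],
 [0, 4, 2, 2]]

-126

Expand along column 1 (it has 3 zeros):
  + (-1) · M_11   where M_11 = det([-1 4 -4; -3 3 2; 4 2 2]) = 126
det = (+1)·(-1)·(126) = -126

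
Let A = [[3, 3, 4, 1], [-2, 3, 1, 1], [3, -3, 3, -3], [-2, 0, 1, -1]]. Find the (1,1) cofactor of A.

Delete row 1 and column 1; the remaining 3×3 submatrix is [3 1 1; -3 3 -3; 0 1 -1].
Its determinant is -6.
The cofactor carries sign (−1)^(1+1) = +1, so C_{1,1} = +(-6) = -6.

-6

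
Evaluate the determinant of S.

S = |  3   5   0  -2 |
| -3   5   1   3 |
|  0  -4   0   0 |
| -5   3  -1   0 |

|S| = -28

Expand along row 3 (it has 3 zeros):
  − (-4) · M_32   where M_32 = det([3 0 -2; -3 1 3; -5 -1 0]) = -7
det = (-1)·(-4)·(-7) = -28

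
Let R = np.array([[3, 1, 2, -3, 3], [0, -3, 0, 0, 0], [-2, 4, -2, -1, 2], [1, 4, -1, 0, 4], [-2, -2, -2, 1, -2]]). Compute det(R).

Expand along row 2 (it has 4 zeros):
  + (-3) · M_22   where M_22 = det([3 2 -3 3; -2 -2 -1 2; 1 -1 0 4; -2 -2 1 -2]) = 40
det = (+1)·(-3)·(40) = -120

|R| = -120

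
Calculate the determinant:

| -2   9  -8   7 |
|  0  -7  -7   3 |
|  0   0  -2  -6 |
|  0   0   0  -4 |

The matrix is upper triangular, so the determinant is the product of the diagonal entries:
det = (-2) · (-7) · (-2) · (-4) = 112

The determinant is 112.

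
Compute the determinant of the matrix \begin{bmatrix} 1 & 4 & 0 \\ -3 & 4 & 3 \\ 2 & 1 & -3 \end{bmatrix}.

Expand along column 3:
  − 3 · |1 4; 2 1| = −3·(1 − 8) = 21
  + (-3) · |1 4; -3 4| = (-3)·(4 − (-12)) = -48
Sum: (21) + (-48) = -27

-27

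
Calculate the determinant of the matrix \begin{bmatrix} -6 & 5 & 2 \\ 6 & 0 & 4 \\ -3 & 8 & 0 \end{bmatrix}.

Expand along column 2:
  − 5 · |6 4; -3 0| = −5·(0 − (-12)) = -60
  − 8 · |-6 2; 6 4| = −8·(-24 − 12) = 288
Sum: (-60) + (288) = 228

228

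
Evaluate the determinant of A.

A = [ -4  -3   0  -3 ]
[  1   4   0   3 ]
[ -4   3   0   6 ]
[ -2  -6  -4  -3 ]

-252

Expand along column 3 (it has 3 zeros):
  − (-4) · M_43   where M_43 = det([-4 -3 -3; 1 4 3; -4 3 6]) = -63
det = (-1)·(-4)·(-63) = -252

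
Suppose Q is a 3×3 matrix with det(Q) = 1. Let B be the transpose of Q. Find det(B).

det(Qᵀ) = det(Q).
det(B) = (1)·(1) = 1

1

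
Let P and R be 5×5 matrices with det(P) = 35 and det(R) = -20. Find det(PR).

det(PR) = det(P)·det(R) = (35)·(-20) = -700

-700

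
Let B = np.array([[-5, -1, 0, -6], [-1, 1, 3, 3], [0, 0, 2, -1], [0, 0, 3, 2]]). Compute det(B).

|B| = -42

B is block upper-triangular with a 2×2 block and a 2×2 block on the diagonal, so its determinant equals the product of the determinants of the diagonal blocks.
det of the 2×2 block = -6
det of the 2×2 block = 7
det = (-6)·(7) = -42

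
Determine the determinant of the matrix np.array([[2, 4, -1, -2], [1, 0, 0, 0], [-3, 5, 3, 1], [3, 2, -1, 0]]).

-24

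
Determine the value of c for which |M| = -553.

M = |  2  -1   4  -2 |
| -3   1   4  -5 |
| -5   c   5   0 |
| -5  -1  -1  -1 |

7

Expanding along the row containing c, det(M) is linear in c: det(M) = (-24)·c + (-385).
Set (-24)·c + (-385) = -553  ⇒  (-24)·c = -168  ⇒  c = 7.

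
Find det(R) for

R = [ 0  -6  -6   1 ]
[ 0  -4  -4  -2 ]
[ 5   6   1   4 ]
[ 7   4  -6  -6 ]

Expand along column 1 (it has 2 zeros):
  + (5) · M_31   where M_31 = det([-6 -6 1; -4 -4 -2; 4 -6 -6]) = 160
  − (7) · M_41   where M_41 = det([-6 -6 1; -4 -4 -2; 6 1 4]) = 80
det = (+1)·(5)·(160) + (-1)·(7)·(80) = 240

det(R) = 240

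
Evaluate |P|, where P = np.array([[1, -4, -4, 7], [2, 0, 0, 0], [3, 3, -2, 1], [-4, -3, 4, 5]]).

-340

Expand along row 2 (it has 3 zeros):
  − (2) · M_21   where M_21 = det([-4 -4 7; 3 -2 1; -3 4 5]) = 170
det = (-1)·(2)·(170) = -340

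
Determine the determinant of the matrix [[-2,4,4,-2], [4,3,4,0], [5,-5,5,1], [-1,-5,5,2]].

Expand along row 2 (it has 1 zero):
  − (4) · M_21   where M_21 = det([4 4 -2; -5 5 1; -5 5 2]) = 40
  + (3) · M_22   where M_22 = det([-2 4 -2; 5 5 1; -1 5 2]) = -114
  − (4) · M_23   where M_23 = det([-2 4 -2; 5 -5 1; -1 -5 2]) = 26
det = (-1)·(4)·(40) + (+1)·(3)·(-114) + (-1)·(4)·(26) = -606

-606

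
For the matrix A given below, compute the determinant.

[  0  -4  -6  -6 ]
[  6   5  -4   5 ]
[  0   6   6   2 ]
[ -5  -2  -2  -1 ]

det(A) = -1436

Expand along column 1 (it has 2 zeros):
  − (6) · M_21   where M_21 = det([-4 -6 -6; 6 6 2; -2 -2 -1]) = -4
  − (-5) · M_41   where M_41 = det([-4 -6 -6; 5 -4 5; 6 6 2]) = -292
det = (-1)·(6)·(-4) + (-1)·(-5)·(-292) = -1436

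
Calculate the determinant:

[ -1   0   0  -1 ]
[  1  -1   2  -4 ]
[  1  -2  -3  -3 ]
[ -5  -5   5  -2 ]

Expand along row 1 (it has 2 zeros):
  + (-1) · M_11   where M_11 = det([-1 2 -4; -2 -3 -3; -5 5 -2]) = 101
  − (-1) · M_14   where M_14 = det([1 -1 2; 1 -2 -3; -5 -5 5]) = -65
det = (+1)·(-1)·(101) + (-1)·(-1)·(-65) = -166

-166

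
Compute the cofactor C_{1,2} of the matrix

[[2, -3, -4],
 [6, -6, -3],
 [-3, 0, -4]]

Delete row 1 and column 2; the remaining 2×2 submatrix is [6 -3; -3 -4].
Its determinant is 6·(-4) − (-3)·(-3) = -33.
The cofactor carries sign (−1)^(1+2) = −1, so C_{1,2} = −(-33) = 33.

33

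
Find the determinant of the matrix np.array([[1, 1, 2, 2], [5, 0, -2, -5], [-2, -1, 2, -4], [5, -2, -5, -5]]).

-135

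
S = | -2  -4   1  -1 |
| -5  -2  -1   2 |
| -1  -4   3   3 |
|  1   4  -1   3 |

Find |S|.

-8

Expand along row 1:
  + (-2) · M_11   where M_11 = det([-2 -1 2; -4 3 3; 4 -1 3]) = -64
  − (-4) · M_12   where M_12 = det([-5 -1 2; -1 3 3; 1 -1 3]) = -70
  + (1) · M_13   where M_13 = det([-5 -2 2; -1 -4 3; 1 4 3]) = 108
  − (-1) · M_14   where M_14 = det([-5 -2 -1; -1 -4 3; 1 4 -1]) = 36
det = (+1)·(-2)·(-64) + (-1)·(-4)·(-70) + (+1)·(1)·(108) + (-1)·(-1)·(36) = -8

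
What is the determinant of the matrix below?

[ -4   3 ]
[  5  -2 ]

-7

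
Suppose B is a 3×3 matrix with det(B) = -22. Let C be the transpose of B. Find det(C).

det(C) = -22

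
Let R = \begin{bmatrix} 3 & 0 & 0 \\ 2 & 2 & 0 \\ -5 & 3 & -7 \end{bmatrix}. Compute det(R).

-42

R is lower triangular, so det(R) is the product of the diagonal entries:
det = (3) · (2) · (-7) = -42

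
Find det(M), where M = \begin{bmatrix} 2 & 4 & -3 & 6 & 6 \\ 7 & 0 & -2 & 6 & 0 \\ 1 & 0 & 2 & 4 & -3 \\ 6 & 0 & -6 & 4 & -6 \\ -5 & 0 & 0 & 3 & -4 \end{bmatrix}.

-5096

Expand along column 2 (it has 4 zeros):
  − (4) · M_12   where M_12 = det([7 -2 6 0; 1 2 4 -3; 6 -6 4 -6; -5 0 3 -4]) = 1274
det = (-1)·(4)·(1274) = -5096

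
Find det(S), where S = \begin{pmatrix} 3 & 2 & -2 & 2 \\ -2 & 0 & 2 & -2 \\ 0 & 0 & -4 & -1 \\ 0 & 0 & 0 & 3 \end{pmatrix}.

S is block upper-triangular with a 2×2 block and a 2×2 block on the diagonal, so its determinant equals the product of the determinants of the diagonal blocks.
det of the 2×2 block = 4
det of the 2×2 block = -12
det = (4)·(-12) = -48

-48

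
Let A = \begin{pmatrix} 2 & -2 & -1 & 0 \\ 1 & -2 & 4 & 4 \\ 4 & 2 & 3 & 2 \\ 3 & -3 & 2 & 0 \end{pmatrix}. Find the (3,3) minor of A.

0

Delete row 3 and column 3; the remaining 3×3 submatrix is [2 -2 0; 1 -2 4; 3 -3 0].
Its determinant is 0.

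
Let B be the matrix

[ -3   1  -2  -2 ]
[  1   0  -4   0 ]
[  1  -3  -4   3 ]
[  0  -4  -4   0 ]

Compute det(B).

-156

Expand along row 2 (it has 2 zeros):
  − (1) · M_21   where M_21 = det([1 -2 -2; -3 -4 3; -4 -4 0]) = 44
  − (-4) · M_23   where M_23 = det([-3 1 -2; 1 -3 3; 0 -4 0]) = -28
det = (-1)·(1)·(44) + (-1)·(-4)·(-28) = -156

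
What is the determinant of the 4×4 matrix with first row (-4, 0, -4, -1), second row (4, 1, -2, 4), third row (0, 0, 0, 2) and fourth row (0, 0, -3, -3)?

The matrix is block upper-triangular with a 2×2 block and a 2×2 block on the diagonal, so its determinant equals the product of the determinants of the diagonal blocks.
det of the 2×2 block = -4
det of the 2×2 block = 6
det = (-4)·(6) = -24

The determinant is -24.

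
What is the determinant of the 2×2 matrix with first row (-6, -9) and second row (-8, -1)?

-66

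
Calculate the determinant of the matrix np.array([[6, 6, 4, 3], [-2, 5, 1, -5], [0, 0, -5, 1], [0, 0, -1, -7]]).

The matrix is block upper-triangular with a 2×2 block and a 2×2 block on the diagonal, so its determinant equals the product of the determinants of the diagonal blocks.
det of the 2×2 block = 42
det of the 2×2 block = 36
det = (42)·(36) = 1512

1512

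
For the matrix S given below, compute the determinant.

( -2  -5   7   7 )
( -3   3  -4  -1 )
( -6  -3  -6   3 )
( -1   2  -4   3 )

1101

Expand along row 1:
  + (-2) · M_11   where M_11 = det([3 -4 -1; -3 -6 3; 2 -4 3]) = -102
  − (-5) · M_12   where M_12 = det([-3 -4 -1; -6 -6 3; -1 -4 3]) = -60
  + (7) · M_13   where M_13 = det([-3 3 -1; -6 -3 3; -1 2 3]) = 105
  − (7) · M_14   where M_14 = det([-3 3 -4; -6 -3 -6; -1 2 -4]) = -66
det = (+1)·(-2)·(-102) + (-1)·(-5)·(-60) + (+1)·(7)·(105) + (-1)·(7)·(-66) = 1101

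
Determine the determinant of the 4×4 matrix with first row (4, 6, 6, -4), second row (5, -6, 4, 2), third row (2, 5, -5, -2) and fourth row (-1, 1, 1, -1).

Expand along row 1:
  + (4) · M_11   where M_11 = det([-6 4 2; 5 -5 -2; 1 1 -1]) = -10
  − (6) · M_12   where M_12 = det([5 4 2; 2 -5 -2; -1 1 -1]) = 45
  + (6) · M_13   where M_13 = det([5 -6 2; 2 5 -2; -1 1 -1]) = -25
  − (-4) · M_14   where M_14 = det([5 -6 4; 2 5 -5; -1 1 1]) = 60
det = (+1)·(4)·(-10) + (-1)·(6)·(45) + (+1)·(6)·(-25) + (-1)·(-4)·(60) = -220

The determinant is -220.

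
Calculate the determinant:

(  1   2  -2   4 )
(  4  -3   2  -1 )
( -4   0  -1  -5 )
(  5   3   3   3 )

Expand along row 3 (it has 1 zero):
  + (-4) · M_31   where M_31 = det([2 -2 4; -3 2 -1; 3 3 3]) = -54
  + (-1) · M_33   where M_33 = det([1 2 4; 4 -3 -1; 5 3 3]) = 68
  − (-5) · M_34   where M_34 = det([1 2 -2; 4 -3 2; 5 3 3]) = -73
det = (+1)·(-4)·(-54) + (+1)·(-1)·(68) + (-1)·(-5)·(-73) = -217

The determinant is -217.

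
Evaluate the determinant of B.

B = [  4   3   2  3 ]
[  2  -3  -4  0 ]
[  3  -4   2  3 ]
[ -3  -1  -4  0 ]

-444

Expand along column 4 (it has 2 zeros):
  − (3) · M_14   where M_14 = det([2 -3 -4; 3 -4 2; -3 -1 -4]) = 78
  − (3) · M_34   where M_34 = det([4 3 2; 2 -3 -4; -3 -1 -4]) = 70
det = (-1)·(3)·(78) + (-1)·(3)·(70) = -444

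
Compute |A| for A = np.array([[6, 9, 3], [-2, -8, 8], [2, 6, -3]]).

|A| = -42

Expand along row 1:
  + 6 · |-8 8; 6 -3| = 6·(24 − 48) = -144
  − 9 · |-2 8; 2 -3| = −9·(6 − 16) = 90
  + 3 · |-2 -8; 2 6| = 3·(-12 − (-16)) = 12
Sum: (-144) + (90) + (12) = -42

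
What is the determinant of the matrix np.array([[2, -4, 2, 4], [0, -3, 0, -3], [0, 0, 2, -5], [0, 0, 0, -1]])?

The matrix is upper triangular, so the determinant is the product of the diagonal entries:
det = (2) · (-3) · (2) · (-1) = 12

12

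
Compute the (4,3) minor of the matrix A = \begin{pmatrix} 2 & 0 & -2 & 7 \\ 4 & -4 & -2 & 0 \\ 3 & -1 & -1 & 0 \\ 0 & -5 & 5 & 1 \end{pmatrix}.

Delete row 4 and column 3; the remaining 3×3 submatrix is [2 0 7; 4 -4 0; 3 -1 0].
Its determinant is 56.

The minor is 56.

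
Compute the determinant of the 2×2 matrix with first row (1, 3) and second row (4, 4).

det = 1·4 − 3·4 = 4 − 12 = -8

-8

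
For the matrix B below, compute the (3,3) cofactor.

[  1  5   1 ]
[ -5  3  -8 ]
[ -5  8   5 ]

Delete row 3 and column 3; the remaining 2×2 submatrix is [1 5; -5 3].
Its determinant is 1·3 − 5·(-5) = 28.
The cofactor carries sign (−1)^(3+3) = +1, so C_{3,3} = +(28) = 28.

The cofactor is 28.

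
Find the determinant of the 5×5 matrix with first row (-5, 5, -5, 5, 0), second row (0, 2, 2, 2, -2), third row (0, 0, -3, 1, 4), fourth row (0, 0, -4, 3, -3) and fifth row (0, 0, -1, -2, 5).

-400

The matrix is block upper-triangular with a 2×2 block and a 3×3 block on the diagonal, so its determinant equals the product of the determinants of the diagonal blocks.
det of the 2×2 block = -10
det of the 3×3 block = 40
det = (-10)·(40) = -400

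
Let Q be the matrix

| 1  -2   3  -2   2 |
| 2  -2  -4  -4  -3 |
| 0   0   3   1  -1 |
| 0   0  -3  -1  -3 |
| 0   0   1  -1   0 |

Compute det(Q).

-32

Q is block upper-triangular with a 2×2 block and a 3×3 block on the diagonal, so its determinant equals the product of the determinants of the diagonal blocks.
det of the 2×2 block = 2
det of the 3×3 block = -16
det = (2)·(-16) = -32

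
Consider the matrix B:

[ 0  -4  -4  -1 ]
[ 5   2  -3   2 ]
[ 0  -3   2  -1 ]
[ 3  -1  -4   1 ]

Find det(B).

Expand along column 1 (it has 2 zeros):
  − (5) · M_21   where M_21 = det([-4 -4 -1; -3 2 -1; -1 -4 1]) = -22
  − (3) · M_41   where M_41 = det([-4 -4 -1; 2 -3 2; -3 2 -1]) = 25
det = (-1)·(5)·(-22) + (-1)·(3)·(25) = 35

The determinant is 35.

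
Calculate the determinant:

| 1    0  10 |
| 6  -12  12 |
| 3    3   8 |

Expand along column 2:
  + (-12) · |1 10; 3 8| = (-12)·(8 − 30) = 264
  − 3 · |1 10; 6 12| = −3·(12 − 60) = 144
Sum: (264) + (144) = 408

The determinant is 408.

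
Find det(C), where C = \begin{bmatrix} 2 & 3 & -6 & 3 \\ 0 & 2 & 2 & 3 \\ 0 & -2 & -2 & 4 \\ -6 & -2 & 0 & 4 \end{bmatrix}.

Expand along column 1 (it has 2 zeros):
  + (2) · M_11   where M_11 = det([2 2 3; -2 -2 4; -2 0 4]) = -28
  − (-6) · M_41   where M_41 = det([3 -6 3; 2 2 3; -2 -2 4]) = 126
det = (+1)·(2)·(-28) + (-1)·(-6)·(126) = 700

|C| = 700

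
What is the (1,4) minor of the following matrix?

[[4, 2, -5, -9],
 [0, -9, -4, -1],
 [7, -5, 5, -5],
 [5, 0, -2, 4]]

Delete row 1 and column 4; the remaining 3×3 submatrix is [0 -9 -4; 7 -5 5; 5 0 -2].
Its determinant is -451.

-451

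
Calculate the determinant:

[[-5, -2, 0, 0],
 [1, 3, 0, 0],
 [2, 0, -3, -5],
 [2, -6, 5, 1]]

The matrix is block lower-triangular with a 2×2 block and a 2×2 block on the diagonal, so its determinant equals the product of the determinants of the diagonal blocks.
det of the 2×2 block = -13
det of the 2×2 block = 22
det = (-13)·(22) = -286

The determinant is -286.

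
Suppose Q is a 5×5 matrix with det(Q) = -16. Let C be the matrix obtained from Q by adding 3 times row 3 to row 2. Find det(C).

-16

Adding a multiple of one row to another leaves the determinant unchanged.
det(C) = (1)·(-16) = -16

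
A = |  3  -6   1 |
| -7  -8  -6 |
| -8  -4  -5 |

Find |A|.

The determinant is -66.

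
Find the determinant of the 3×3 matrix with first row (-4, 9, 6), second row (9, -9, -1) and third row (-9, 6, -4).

The determinant is 75.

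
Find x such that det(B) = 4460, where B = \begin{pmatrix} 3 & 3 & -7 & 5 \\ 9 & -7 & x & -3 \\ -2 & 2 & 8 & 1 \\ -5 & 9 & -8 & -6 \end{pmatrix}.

x = -7

Expanding along the row containing x, det(B) is linear in x: det(B) = (154)·x + (5538).
Set (154)·x + (5538) = 4460  ⇒  (154)·x = -1078  ⇒  x = -7.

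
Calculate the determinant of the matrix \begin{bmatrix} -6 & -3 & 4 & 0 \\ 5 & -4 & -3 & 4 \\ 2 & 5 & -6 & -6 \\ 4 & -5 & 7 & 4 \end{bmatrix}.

The determinant is 1338.

Expand along row 1 (it has 1 zero):
  + (-6) · M_11   where M_11 = det([-4 -3 4; 5 -6 -6; -5 7 4]) = -82
  − (-3) · M_12   where M_12 = det([5 -3 4; 2 -6 -6; 4 7 4]) = 338
  + (4) · M_13   where M_13 = det([5 -4 4; 2 5 -6; 4 -5 4]) = -42
det = (+1)·(-6)·(-82) + (-1)·(-3)·(338) + (+1)·(4)·(-42) = 1338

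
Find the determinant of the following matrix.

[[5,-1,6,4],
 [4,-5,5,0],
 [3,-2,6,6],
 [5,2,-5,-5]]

Expand along row 2 (it has 1 zero):
  − (4) · M_21   where M_21 = det([-1 6 4; -2 6 6; 2 -5 -5]) = 4
  + (-5) · M_22   where M_22 = det([5 6 4; 3 6 6; 5 -5 -5]) = 90
  − (5) · M_23   where M_23 = det([5 -1 4; 3 -2 6; 5 2 -5]) = 9
det = (-1)·(4)·(4) + (+1)·(-5)·(90) + (-1)·(5)·(9) = -511

The determinant is -511.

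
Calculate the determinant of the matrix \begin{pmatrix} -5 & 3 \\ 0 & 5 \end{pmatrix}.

-25

det = (-5)·5 − 3·0 = -25 − 0 = -25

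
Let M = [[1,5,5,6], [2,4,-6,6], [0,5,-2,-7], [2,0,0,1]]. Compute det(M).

Expand along row 4 (it has 2 zeros):
  − (2) · M_41   where M_41 = det([5 5 6; 4 -6 6; 5 -2 -7]) = 692
  + (1) · M_44   where M_44 = det([1 5 5; 2 4 -6; 0 5 -2]) = 92
det = (-1)·(2)·(692) + (+1)·(1)·(92) = -1292

The determinant is -1292.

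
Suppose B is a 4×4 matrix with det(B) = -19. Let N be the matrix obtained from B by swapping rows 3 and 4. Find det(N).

19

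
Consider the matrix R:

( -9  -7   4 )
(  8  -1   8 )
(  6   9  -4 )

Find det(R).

Expand along row 1:
  + (-9) · |-1 8; 9 -4| = (-9)·(4 − 72) = 612
  − (-7) · |8 8; 6 -4| = −(-7)·(-32 − 48) = -560
  + 4 · |8 -1; 6 9| = 4·(72 − (-6)) = 312
Sum: (612) + (-560) + (312) = 364

|R| = 364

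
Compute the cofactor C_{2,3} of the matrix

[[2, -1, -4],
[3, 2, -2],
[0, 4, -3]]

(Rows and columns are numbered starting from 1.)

-8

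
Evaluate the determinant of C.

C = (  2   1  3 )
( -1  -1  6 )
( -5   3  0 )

-90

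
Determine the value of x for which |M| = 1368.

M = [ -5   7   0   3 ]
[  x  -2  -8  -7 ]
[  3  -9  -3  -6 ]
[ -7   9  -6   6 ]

Expanding along the column containing x, det(M) is linear in x: det(M) = (135)·x + (1098).
Set (135)·x + (1098) = 1368  ⇒  (135)·x = 270  ⇒  x = 2.

x = 2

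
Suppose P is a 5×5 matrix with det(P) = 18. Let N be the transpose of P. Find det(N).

|N| = 18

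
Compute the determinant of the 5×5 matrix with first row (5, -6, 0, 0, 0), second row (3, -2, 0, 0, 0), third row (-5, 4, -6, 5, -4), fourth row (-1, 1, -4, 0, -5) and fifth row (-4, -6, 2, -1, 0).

The matrix is block lower-triangular with a 2×2 block and a 3×3 block on the diagonal, so its determinant equals the product of the determinants of the diagonal blocks.
det of the 2×2 block = 8
det of the 3×3 block = -36
det = (8)·(-36) = -288

-288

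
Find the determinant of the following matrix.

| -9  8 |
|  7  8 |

-128

det = (-9)·8 − 8·7 = -72 − 56 = -128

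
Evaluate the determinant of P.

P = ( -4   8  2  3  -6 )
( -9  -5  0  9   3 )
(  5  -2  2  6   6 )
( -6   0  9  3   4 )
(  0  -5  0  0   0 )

Expand along row 5 (it has 4 zeros):
  − (-5) · M_52   where M_52 = det([-4 2 3 -6; -9 0 9 3; 5 2 6 6; -6 9 3 4]) = 7155
det = (-1)·(-5)·(7155) = 35775

det(P) = 35775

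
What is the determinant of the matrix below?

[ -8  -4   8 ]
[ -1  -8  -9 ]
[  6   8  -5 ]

Expand along row 1:
  + (-8) · |-8 -9; 8 -5| = (-8)·(40 − (-72)) = -896
  − (-4) · |-1 -9; 6 -5| = −(-4)·(5 − (-54)) = 236
  + 8 · |-1 -8; 6 8| = 8·(-8 − (-48)) = 320
Sum: (-896) + (236) + (320) = -340

-340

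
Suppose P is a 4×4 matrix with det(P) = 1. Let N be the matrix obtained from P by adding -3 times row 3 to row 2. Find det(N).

Adding a multiple of one row to another leaves the determinant unchanged.
det(N) = (1)·(1) = 1

det(N) = 1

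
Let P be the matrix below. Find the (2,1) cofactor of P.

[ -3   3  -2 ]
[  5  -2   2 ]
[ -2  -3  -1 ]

Delete row 2 and column 1; the remaining 2×2 submatrix is [3 -2; -3 -1].
Its determinant is 3·(-1) − (-2)·(-3) = -9.
The cofactor carries sign (−1)^(2+1) = −1, so C_{2,1} = −(-9) = 9.

9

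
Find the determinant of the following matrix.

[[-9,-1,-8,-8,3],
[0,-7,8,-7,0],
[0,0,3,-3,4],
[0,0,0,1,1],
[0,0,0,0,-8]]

The matrix is upper triangular, so the determinant is the product of the diagonal entries:
det = (-9) · (-7) · (3) · (1) · (-8) = -1512

-1512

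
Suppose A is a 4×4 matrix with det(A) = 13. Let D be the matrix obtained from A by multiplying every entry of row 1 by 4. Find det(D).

Scaling one row by 4 multiplies the determinant by 4.
det(D) = (4)·(13) = 52

|D| = 52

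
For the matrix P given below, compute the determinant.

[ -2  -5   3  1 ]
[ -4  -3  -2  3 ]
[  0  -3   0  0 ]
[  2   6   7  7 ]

Expand along row 3 (it has 3 zeros):
  − (-3) · M_32   where M_32 = det([-2 3 1; -4 -2 3; 2 7 7]) = 148
det = (-1)·(-3)·(148) = 444

444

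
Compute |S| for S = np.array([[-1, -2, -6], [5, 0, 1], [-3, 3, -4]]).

|S| = -121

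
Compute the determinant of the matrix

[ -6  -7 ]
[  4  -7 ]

det = (-6)·(-7) − (-7)·4 = 42 − (-28) = 70

The determinant is 70.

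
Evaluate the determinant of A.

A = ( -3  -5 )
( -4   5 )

-35

det(A) = (-3)·5 − (-5)·(-4) = -15 − 20 = -35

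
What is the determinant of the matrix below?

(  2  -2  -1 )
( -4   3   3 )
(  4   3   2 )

Expand along column 1:
  + 2 · |3 3; 3 2| = 2·(6 − 9) = -6
  − (-4) · |-2 -1; 3 2| = −(-4)·(-4 − (-3)) = -4
  + 4 · |-2 -1; 3 3| = 4·(-6 − (-3)) = -12
Sum: (-6) + (-4) + (-12) = -22

-22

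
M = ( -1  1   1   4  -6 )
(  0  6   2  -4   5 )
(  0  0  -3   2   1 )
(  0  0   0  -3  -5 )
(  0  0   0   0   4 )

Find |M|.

M is upper triangular, so det(M) is the product of the diagonal entries:
det = (-1) · (6) · (-3) · (-3) · (4) = -216

-216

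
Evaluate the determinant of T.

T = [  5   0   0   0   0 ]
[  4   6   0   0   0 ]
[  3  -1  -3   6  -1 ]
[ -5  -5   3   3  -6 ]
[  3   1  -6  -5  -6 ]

det(T) = 13950

T is block lower-triangular with a 2×2 block and a 3×3 block on the diagonal, so its determinant equals the product of the determinants of the diagonal blocks.
det of the 2×2 block = 30
det of the 3×3 block = 465
det = (30)·(465) = 13950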